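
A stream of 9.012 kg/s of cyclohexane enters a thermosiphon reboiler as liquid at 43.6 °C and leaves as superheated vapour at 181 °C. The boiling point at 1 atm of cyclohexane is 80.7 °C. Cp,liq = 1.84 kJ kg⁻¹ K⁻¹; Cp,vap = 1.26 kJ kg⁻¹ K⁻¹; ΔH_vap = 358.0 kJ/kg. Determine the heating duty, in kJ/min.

liquid 43.6→80.7 °C: 68.264 kJ/kg
vaporisation at 80.7 °C: 358 kJ/kg
vapour 80.7→181 °C: 126.38 kJ/kg
Δh = 68.264 + 358 + 126.38 = 552.64 kJ/kg
Q = ṁ·Δh = 9.012 kg/s × 552.64 kJ/kg = 4980.4 kJ/s
|Q| = 4980.4 kW = 298820 kJ/min

Q = 299000 kJ/min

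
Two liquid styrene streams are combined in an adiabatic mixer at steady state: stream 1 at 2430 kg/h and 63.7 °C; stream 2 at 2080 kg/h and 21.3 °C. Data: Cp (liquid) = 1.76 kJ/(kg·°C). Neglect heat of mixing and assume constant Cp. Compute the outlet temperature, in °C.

T_out = 44.1 °C

No heat crosses the boundary, so H_out = H_in.
T_out = Σ ṁᵢCp,ᵢTᵢ / Σ ṁᵢCp,ᵢ
      = 350410 / 7937.6 = 44.145 °C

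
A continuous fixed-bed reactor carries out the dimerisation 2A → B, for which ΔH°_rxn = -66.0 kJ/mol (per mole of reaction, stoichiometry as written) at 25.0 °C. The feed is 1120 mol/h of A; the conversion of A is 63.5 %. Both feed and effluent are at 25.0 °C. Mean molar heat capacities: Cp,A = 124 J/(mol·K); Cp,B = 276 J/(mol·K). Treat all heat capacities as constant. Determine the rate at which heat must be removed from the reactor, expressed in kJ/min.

Q_out = 391 kJ/min

Extent of reaction ξ = 0.635 × 1120 / 2 = 355.6 mol/h
Reaction term: ξ·ΔH°_rxn = 355.6 × -66.0 = -23470 kJ/h
Q = ΔH = -23470 kJ/h = -6.5193 kW
Heat removed = 391.16 kJ/min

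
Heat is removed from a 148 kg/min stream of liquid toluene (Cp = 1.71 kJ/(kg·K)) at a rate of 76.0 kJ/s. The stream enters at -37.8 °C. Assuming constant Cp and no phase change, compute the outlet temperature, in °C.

T_out = -55.8 °C

Q = 76.0 kJ/s = 4560 kJ/min
ΔT = Q/(ṁ·Cp) = 4560/(148×1.71) = 18.018 K
T_out = -37.8 − 18.018 = -55.818 °C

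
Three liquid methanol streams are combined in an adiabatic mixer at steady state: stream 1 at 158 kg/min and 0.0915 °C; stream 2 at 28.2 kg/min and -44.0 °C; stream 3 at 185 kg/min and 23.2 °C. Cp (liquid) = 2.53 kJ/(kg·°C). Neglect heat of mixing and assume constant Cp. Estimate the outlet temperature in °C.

T_out = 8.26 °C

No heat crosses the boundary, so H_out = H_in.
Σ ṁᵢCp,ᵢTᵢ = 158×2.53×0.0915 + 28.2×2.53×-44.0 + 185×2.53×23.2 = 7756.1
Σ ṁᵢCp,ᵢ = 158×2.53 + 28.2×2.53 + 185×2.53 = 939.14
T_out = 7756.1 / 939.14 = 8.2588 °C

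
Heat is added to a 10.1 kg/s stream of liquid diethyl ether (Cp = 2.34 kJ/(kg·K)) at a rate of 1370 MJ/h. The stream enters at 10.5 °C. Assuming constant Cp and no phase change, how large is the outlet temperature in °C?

Q = 1370 MJ/h = 380.56 kJ/s
ΔT = Q/(ṁ·Cp) = 380.56/(10.1×2.34) = 16.102 K
T_out = 10.5 + 16.102 = 26.602 °C

T_out = 26.6 °C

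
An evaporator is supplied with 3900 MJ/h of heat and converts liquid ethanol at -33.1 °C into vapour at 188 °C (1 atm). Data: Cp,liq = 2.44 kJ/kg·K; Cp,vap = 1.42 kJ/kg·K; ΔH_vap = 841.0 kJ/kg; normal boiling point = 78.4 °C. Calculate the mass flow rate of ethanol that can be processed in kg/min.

Δh = 2.44×(78.4−-33.1) + 841.0 + 1.42×(188−78.4) = 1268.7 kJ/kg
Q = 3900 MJ/h = 1083.3 kJ/s = 65000 kJ/min
ṁ = Q/Δh = 65000 / 1268.7 = 51.234 kg/min

ṁ = 51.2 kg/min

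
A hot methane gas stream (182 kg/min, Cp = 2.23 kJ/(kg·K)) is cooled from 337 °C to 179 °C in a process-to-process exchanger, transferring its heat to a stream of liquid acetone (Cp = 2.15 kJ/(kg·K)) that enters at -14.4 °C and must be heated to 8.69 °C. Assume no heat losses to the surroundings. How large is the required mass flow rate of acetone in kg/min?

Heat released by hot stream: Q = 182 × 2.23 × (337 − 179) = 64126 kJ/min
Energy balance on cold side (adiabatic exchanger): Q = ṁ_c·Cp_c·(T_c,out − T_c,in)
ṁ_c = 64126 / [2.15 × (8.69 − -14.4)] = 1291.7 kg/min

ṁ_c = 1290 kg/min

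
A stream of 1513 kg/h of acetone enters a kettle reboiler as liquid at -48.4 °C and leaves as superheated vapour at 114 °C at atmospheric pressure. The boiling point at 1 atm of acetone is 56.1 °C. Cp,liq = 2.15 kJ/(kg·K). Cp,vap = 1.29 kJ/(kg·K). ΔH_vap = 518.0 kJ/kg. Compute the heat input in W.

liquid -48.4→56.1 °C: 224.67 kJ/kg
vaporisation at 56.1 °C: 518 kJ/kg
vapour 56.1→114 °C: 74.691 kJ/kg
Δh = 224.67 + 518 + 74.691 = 817.37 kJ/kg
Q = ṁ·Δh = 1513 kg/h × 817.37 kJ/kg = 1.2367e+06 kJ/h
|Q| = 343.52 kW = 343520 W

Q = 344000 W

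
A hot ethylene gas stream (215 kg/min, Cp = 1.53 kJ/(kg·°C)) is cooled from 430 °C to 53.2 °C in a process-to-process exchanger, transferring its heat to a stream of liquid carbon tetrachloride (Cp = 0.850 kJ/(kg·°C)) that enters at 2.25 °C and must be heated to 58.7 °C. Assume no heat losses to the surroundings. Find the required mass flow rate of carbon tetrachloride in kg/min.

ṁ_c = 2580 kg/min

Heat released by hot stream: Q = 215 × 1.53 × (430 − 53.2) = 123950 kJ/min
Energy balance on cold side (adiabatic exchanger): Q = ṁ_c·Cp_c·(T_c,out − T_c,in)
ṁ_c = 123950 / [0.850 × (58.7 − 2.25)] = 2583.2 kg/min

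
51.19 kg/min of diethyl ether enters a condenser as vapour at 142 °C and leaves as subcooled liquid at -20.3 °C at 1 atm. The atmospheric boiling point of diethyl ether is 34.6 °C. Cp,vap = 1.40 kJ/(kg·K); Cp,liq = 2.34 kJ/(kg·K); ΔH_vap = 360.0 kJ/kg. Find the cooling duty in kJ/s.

Q_c = 545 kJ/s

vapour 142→34.6 °C: -150.36 kJ/kg
condensation at 34.6 °C: -360 kJ/kg
liquid 34.6→-20.3 °C: -128.47 kJ/kg
Δh = -150.36 + -360 + -128.47 = -638.83 kJ/kg
Q = ṁ·Δh = 51.19 kg/min × -638.83 kJ/kg = -32702 kJ/min
|Q| = 545.03 kW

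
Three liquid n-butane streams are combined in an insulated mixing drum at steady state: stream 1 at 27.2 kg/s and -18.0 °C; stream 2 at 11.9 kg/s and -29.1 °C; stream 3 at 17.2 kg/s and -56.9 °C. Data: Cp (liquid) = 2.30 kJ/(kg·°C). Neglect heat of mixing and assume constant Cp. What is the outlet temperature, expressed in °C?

Adiabatic, steady state ⇒ Σ ṁᵢCp,ᵢ(T_out − Tᵢ) = 0
T_out = Σ ṁᵢCp,ᵢTᵢ / Σ ṁᵢCp,ᵢ
      = -4173.5 / 129.49 = -32.23 °C

T_out = -32.2 °C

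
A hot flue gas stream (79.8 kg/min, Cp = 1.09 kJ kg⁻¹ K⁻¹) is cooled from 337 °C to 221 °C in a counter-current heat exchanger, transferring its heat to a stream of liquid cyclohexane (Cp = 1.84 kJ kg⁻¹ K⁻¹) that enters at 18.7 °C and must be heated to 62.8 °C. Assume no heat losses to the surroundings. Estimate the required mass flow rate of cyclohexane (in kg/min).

ṁ_c = 124 kg/min

Heat released by hot stream: Q = 79.8 × 1.09 × (337 − 221) = 10090 kJ/min
Energy balance on cold side (adiabatic exchanger): Q = ṁ_c·Cp_c·(T_c,out − T_c,in)
ṁ_c = 10090 / [1.84 × (62.8 − 18.7)] = 124.35 kg/min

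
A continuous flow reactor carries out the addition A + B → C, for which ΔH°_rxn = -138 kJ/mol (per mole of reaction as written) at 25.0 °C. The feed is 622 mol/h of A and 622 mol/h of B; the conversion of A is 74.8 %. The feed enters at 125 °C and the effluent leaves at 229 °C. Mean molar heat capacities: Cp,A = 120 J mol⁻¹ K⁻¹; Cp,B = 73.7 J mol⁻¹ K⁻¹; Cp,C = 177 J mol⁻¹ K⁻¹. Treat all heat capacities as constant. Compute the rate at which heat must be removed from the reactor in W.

Extent of reaction ξ = 0.748 × 622 = 465.26 mol/h
Reaction term: ξ·ΔH°_rxn = 465.26 × -138 = -64205 kJ/h
Sensible, feed 125→25 °C: -12048 kJ/h
Outlet flows (mol/h): A 156.74, B 156.74, C 465.26
Sensible, products 25→229 °C: 22993 kJ/h
Q = ΔH = -53260 kJ/h = -14.795 kW
Heat removed = 14795 W

Q_out = 14800 W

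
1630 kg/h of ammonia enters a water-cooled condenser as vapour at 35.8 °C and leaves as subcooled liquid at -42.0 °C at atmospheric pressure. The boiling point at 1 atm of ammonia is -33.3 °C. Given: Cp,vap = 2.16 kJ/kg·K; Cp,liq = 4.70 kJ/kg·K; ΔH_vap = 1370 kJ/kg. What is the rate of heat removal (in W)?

vapour 35.8→-33.3 °C: -149.26 kJ/kg
condensation at -33.3 °C: -1370 kJ/kg
liquid -33.3→-42.0 °C: -40.89 kJ/kg
Δh = -149.26 + -1370 + -40.89 = -1560.1 kJ/kg
Q = ṁ·Δh = 1630 kg/h × -1560.1 kJ/kg = -2.543e+06 kJ/h
|Q| = 706.4 kW = 706400 W

Q_c = 706000 W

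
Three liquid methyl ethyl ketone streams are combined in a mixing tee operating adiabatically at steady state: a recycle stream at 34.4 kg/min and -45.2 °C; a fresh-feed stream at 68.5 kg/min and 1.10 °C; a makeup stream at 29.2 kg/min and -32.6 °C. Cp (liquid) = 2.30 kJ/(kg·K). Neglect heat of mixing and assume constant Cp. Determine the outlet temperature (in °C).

T_out = -18.4 °C

Adiabatic, steady state ⇒ Σ ṁᵢCp,ᵢ(T_out − Tᵢ) = 0
Σ ṁᵢCp,ᵢTᵢ = 34.4×2.30×-45.2 + 68.5×2.30×1.10 + 29.2×2.30×-32.6 = -5592.3
Σ ṁᵢCp,ᵢ = 34.4×2.30 + 68.5×2.30 + 29.2×2.30 = 303.83
T_out = -5592.3 / 303.83 = -18.406 °C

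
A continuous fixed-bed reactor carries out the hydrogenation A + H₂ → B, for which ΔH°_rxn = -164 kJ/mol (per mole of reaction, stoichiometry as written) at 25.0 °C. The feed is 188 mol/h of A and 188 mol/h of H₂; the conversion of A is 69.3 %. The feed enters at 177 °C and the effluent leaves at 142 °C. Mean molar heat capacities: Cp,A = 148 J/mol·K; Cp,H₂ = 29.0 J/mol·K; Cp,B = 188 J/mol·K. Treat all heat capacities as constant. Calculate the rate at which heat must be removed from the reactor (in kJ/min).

Extent of reaction ξ = 0.693 × 188 = 130.28 mol/h
Reaction term: ξ·ΔH°_rxn = 130.28 × -164 = -21367 kJ/h
Sensible, feed 177→25 °C: -5058 kJ/h
Outlet flows (mol/h): A 57.716, H₂ 57.716, B 130.28
Sensible, products 25→142 °C: 4061 kJ/h
Q = ΔH = -22364 kJ/h = -6.2121 kW
Heat removed = 372.73 kJ/min

Q_out = 373 kJ/min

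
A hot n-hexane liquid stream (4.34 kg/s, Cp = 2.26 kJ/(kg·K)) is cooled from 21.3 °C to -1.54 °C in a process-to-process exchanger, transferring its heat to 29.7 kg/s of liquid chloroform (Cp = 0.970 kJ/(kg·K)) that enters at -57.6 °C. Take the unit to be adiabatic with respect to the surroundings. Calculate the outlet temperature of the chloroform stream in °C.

Heat released by hot stream: Q = 4.34 × 2.26 × (21.3 − -1.54) = 224.02 kJ/s
Energy balance on cold side (adiabatic exchanger): Q = ṁ_c·Cp_c·(T_c,out − T_c,in)
T_c,out = -57.6 + 224.02/(29.7 × 0.970) = -49.824 °C

T_c,out = -49.8 °C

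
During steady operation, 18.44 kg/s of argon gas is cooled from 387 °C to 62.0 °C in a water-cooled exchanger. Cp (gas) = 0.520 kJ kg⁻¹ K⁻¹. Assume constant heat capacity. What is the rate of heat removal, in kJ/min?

Q_c = 187000 kJ/min

Q = ṁ·Cp·ΔT = 18.44 × 0.520 × (62.0 − 387) = -3116.4 kJ/s
Cooling duty = 186980 kJ/min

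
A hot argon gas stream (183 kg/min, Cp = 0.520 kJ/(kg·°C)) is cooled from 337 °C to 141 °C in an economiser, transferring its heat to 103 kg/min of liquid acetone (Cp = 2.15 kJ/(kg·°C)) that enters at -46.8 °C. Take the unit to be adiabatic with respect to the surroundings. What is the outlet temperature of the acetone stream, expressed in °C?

Heat released by hot stream: Q = 183 × 0.520 × (337 − 141) = 18651 kJ/min
Energy balance on cold side (adiabatic exchanger): Q = ṁ_c·Cp_c·(T_c,out − T_c,in)
T_c,out = -46.8 + 18651/(103 × 2.15) = 37.424 °C

T_c,out = 37.4 °C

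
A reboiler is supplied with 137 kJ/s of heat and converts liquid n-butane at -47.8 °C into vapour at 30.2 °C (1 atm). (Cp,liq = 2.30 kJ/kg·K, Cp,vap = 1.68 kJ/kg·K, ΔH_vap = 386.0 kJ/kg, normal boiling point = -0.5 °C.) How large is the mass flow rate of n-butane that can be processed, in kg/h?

ṁ = 903 kg/h

Δh = 2.30×(-0.5−-47.8) + 386.0 + 1.68×(30.2−-0.5) = 546.37 kJ/kg
Q = 137 kJ/s = 137 kJ/s = 493200 kJ/h
ṁ = Q/Δh = 493200 / 546.37 = 902.69 kg/h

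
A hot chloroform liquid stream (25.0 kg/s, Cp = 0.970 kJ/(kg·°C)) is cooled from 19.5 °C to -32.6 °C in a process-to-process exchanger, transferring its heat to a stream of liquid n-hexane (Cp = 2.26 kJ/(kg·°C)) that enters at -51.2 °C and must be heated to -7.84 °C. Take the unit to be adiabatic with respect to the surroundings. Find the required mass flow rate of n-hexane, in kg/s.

ṁ_c = 12.9 kg/s

Heat released by hot stream: Q = 25.0 × 0.970 × (19.5 − -32.6) = 1263.4 kJ/s
Energy balance on cold side (adiabatic exchanger): Q = ṁ_c·Cp_c·(T_c,out − T_c,in)
ṁ_c = 1263.4 / [2.26 × (-7.84 − -51.2)] = 12.893 kg/s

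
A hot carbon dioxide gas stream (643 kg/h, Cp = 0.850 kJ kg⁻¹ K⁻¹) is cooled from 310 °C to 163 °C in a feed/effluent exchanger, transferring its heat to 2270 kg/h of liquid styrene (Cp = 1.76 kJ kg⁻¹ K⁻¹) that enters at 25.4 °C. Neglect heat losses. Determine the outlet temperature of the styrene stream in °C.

T_c,out = 45.5 °C

Heat released by hot stream: Q = 643 × 0.850 × (310 − 163) = 80343 kJ/h
Energy balance on cold side (adiabatic exchanger): Q = ṁ_c·Cp_c·(T_c,out − T_c,in)
T_c,out = 25.4 + 80343/(2270 × 1.76) = 45.51 °C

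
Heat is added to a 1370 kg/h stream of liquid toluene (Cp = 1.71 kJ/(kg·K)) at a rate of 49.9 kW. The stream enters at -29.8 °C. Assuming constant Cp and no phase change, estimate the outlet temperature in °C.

Q = 49.9 kW = 179640 kJ/h
ΔT = Q/(ṁ·Cp) = 179640/(1370×1.71) = 76.681 K
T_out = -29.8 + 76.681 = 46.881 °C

T_out = 46.9 °C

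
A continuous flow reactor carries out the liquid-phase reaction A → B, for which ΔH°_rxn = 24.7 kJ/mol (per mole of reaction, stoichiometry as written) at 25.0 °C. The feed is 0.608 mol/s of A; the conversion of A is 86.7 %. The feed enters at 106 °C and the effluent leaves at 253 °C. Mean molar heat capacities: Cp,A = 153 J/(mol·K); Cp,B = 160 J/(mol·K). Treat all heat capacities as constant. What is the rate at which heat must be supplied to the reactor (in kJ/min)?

Q_in = 1650 kJ/min

Extent of reaction ξ = 0.867 × 0.608 = 0.52714 mol/s
Reaction term: ξ·ΔH°_rxn = 0.52714 × 24.7 = 13.02 kJ/s
Sensible, feed 106→25 °C: -7.5349 kJ/s
Outlet flows (mol/s): A 0.080864, B 0.52714
Sensible, products 25→253 °C: 22.051 kJ/s
Q = ΔH = 27.536 kJ/s = 27.536 kW
Heat supplied = 1652.2 kJ/min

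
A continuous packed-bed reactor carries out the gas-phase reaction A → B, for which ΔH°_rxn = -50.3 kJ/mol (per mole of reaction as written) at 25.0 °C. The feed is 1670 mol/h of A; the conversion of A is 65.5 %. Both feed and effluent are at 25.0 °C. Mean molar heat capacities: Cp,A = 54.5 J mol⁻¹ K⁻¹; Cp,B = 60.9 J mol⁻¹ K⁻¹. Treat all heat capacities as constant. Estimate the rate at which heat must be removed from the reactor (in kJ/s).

Q_out = 15.3 kJ/s

Extent of reaction ξ = 0.655 × 1670 = 1093.9 mol/h
Reaction term: ξ·ΔH°_rxn = 1093.9 × -50.3 = -55021 kJ/h
Q = ΔH = -55021 kJ/h = -15.284 kW
Heat removed = 15.284 kJ/s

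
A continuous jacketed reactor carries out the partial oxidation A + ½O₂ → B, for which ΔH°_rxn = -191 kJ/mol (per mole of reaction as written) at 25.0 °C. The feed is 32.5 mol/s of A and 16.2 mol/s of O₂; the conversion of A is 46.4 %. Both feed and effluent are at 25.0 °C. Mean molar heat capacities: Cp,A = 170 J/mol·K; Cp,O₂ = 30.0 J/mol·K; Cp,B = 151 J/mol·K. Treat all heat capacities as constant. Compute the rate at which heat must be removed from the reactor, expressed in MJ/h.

Q_out = 10400 MJ/h

Extent of reaction ξ = 0.464 × 32.5 = 15.08 mol/s
Reaction term: ξ·ΔH°_rxn = 15.08 × -191 = -2880.3 kJ/s
Q = ΔH = -2880.3 kJ/s = -2880.3 kW
Heat removed = 10369 MJ/h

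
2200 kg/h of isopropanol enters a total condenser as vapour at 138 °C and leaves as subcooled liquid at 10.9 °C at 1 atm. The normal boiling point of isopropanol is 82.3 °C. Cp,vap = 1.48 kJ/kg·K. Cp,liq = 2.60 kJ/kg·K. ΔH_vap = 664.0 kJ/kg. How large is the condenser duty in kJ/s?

Q_c = 570 kJ/s

vapour 138→82.3 °C: -82.436 kJ/kg
condensation at 82.3 °C: -664 kJ/kg
liquid 82.3→10.9 °C: -185.64 kJ/kg
Δh = -82.436 + -664 + -185.64 = -932.08 kJ/kg
Q = ṁ·Δh = 2200 kg/h × -932.08 kJ/kg = -2.0506e+06 kJ/h
|Q| = 569.6 kW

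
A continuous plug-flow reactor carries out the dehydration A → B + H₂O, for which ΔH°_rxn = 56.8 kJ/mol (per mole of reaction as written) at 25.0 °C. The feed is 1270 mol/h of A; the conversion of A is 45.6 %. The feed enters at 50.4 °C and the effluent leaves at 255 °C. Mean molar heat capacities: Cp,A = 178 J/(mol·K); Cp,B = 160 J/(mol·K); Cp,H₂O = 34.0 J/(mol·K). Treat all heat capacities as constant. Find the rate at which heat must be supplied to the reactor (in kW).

Q_in = 22.6 kW

Extent of reaction ξ = 0.456 × 1270 = 579.12 mol/h
Reaction term: ξ·ΔH°_rxn = 579.12 × 56.8 = 32894 kJ/h
Sensible, feed 50.4→25 °C: -5741.9 kJ/h
Outlet flows (mol/h): A 690.88, B 579.12, H₂O 579.12
Sensible, products 25→255 °C: 54125 kJ/h
Q = ΔH = 81277 kJ/h = 22.577 kW
Heat supplied = 22.577 kW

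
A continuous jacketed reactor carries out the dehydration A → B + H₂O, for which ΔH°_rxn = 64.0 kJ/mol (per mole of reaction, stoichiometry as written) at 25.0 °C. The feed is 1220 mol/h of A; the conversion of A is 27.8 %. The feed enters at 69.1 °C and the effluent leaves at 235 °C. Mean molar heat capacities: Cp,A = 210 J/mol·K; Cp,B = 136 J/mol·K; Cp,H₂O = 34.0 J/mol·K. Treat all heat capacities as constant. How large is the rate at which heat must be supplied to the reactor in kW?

Extent of reaction ξ = 0.278 × 1220 = 339.16 mol/h
Reaction term: ξ·ΔH°_rxn = 339.16 × 64.0 = 21706 kJ/h
Sensible, feed 69.1→25 °C: -11298 kJ/h
Outlet flows (mol/h): A 880.84, B 339.16, H₂O 339.16
Sensible, products 25→235 °C: 50953 kJ/h
Q = ΔH = 61361 kJ/h = 17.045 kW
Heat supplied = 17.045 kW

Q_in = 17.0 kW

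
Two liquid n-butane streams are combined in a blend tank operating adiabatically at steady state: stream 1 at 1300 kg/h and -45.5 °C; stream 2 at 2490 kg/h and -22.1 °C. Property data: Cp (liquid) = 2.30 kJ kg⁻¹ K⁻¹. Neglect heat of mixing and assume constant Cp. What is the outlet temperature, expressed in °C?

T_out = -30.1 °C

Energy balance with Q = 0: Σ ṁᵢCp,ᵢ(T_out − Tᵢ) = 0
T_out = Σ ṁᵢCp,ᵢTᵢ / Σ ṁᵢCp,ᵢ
      = -262610 / 8717 = -30.126 °C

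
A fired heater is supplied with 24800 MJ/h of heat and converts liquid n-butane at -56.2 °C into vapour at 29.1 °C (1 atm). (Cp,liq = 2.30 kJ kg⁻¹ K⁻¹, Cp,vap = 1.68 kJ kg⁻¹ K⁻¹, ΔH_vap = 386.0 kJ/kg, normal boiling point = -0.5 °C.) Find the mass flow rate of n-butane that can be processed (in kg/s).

Δh = 2.30×(-0.5−-56.2) + 386.0 + 1.68×(29.1−-0.5) = 563.84 kJ/kg
Q = 24800 MJ/h = 6888.9 kJ/s = 6888.9 kJ/s
ṁ = Q/Δh = 6888.9 / 563.84 = 12.218 kg/s

ṁ = 12.2 kg/s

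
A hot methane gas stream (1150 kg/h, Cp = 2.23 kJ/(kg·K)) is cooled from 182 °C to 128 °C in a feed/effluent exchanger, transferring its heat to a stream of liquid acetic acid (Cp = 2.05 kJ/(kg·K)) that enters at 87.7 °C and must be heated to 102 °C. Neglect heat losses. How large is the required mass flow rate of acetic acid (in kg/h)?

Heat released by hot stream: Q = 1150 × 2.23 × (182 − 128) = 138480 kJ/h
Energy balance on cold side (adiabatic exchanger): Q = ṁ_c·Cp_c·(T_c,out − T_c,in)
ṁ_c = 138480 / [2.05 × (102 − 87.7)] = 4724 kg/h

ṁ_c = 4720 kg/h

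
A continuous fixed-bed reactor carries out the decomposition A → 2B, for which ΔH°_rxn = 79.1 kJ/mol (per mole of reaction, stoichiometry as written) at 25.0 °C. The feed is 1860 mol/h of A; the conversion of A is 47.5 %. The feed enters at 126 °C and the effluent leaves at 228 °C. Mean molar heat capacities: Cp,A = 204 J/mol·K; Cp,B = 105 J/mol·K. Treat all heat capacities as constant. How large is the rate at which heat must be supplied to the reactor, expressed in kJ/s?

Q_in = 30.5 kJ/s

Extent of reaction ξ = 0.475 × 1860 = 883.5 mol/h
Reaction term: ξ·ΔH°_rxn = 883.5 × 79.1 = 69885 kJ/h
Sensible, feed 126→25 °C: -38323 kJ/h
Outlet flows (mol/h): A 976.5, B 1767
Sensible, products 25→228 °C: 78102 kJ/h
Q = ΔH = 109660 kJ/h = 30.462 kW
Heat supplied = 30.462 kJ/s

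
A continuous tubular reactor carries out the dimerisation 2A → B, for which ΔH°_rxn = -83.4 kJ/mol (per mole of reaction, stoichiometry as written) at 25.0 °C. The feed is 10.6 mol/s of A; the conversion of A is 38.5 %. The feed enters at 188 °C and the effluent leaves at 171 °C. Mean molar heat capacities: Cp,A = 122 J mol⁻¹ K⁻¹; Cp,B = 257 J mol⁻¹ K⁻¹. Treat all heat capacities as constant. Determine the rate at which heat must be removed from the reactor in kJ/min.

Q_out = 11300 kJ/min

Extent of reaction ξ = 0.385 × 10.6 / 2 = 2.0405 mol/s
Reaction term: ξ·ΔH°_rxn = 2.0405 × -83.4 = -170.18 kJ/s
Sensible, feed 188→25 °C: -210.79 kJ/s
Outlet flows (mol/s): A 6.519, B 2.0405
Sensible, products 25→171 °C: 192.68 kJ/s
Q = ΔH = -188.29 kJ/s = -188.29 kW
Heat removed = 11297 kJ/min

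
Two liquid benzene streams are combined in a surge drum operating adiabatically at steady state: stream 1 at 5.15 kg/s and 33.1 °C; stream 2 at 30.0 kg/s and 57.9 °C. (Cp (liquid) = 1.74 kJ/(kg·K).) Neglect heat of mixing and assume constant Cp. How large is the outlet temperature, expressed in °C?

T_out = 54.3 °C

No heat crosses the boundary, so H_out = H_in.
Σ ṁᵢCp,ᵢTᵢ = 5.15×1.74×33.1 + 30.0×1.74×57.9 = 3319
Σ ṁᵢCp,ᵢ = 5.15×1.74 + 30.0×1.74 = 61.161
T_out = 3319 / 61.161 = 54.266 °C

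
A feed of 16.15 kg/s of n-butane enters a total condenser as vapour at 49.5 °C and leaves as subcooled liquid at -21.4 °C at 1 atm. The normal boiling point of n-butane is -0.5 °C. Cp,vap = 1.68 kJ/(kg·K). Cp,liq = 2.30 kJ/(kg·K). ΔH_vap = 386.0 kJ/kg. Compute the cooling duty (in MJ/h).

vapour 49.5→-0.5 °C: -84 kJ/kg
condensation at -0.5 °C: -386 kJ/kg
liquid -0.5→-21.4 °C: -48.07 kJ/kg
Δh = -84 + -386 + -48.07 = -518.07 kJ/kg
Q = ṁ·Δh = 16.15 kg/s × -518.07 kJ/kg = -8366.8 kJ/s
|Q| = 8366.8 kW = 30121 MJ/h

Q_c = 30100 MJ/h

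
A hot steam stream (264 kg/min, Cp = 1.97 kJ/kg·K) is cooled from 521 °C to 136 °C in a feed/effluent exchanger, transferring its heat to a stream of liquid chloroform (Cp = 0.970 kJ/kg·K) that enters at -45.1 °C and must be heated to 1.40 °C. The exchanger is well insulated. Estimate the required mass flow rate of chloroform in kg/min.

Heat released by hot stream: Q = 264 × 1.97 × (521 − 136) = 200230 kJ/min
Energy balance on cold side (adiabatic exchanger): Q = ṁ_c·Cp_c·(T_c,out − T_c,in)
ṁ_c = 200230 / [0.970 × (1.40 − -45.1)] = 4439.2 kg/min

ṁ_c = 4440 kg/min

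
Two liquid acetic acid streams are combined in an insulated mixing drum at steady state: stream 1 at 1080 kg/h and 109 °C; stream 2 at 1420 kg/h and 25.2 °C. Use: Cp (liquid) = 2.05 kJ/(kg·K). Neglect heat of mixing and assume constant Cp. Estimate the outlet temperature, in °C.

T_out = 61.4 °C

Energy balance with Q = 0: Σ ṁᵢCp,ᵢ(T_out − Tᵢ) = 0
T_out = Σ ṁᵢCp,ᵢTᵢ / Σ ṁᵢCp,ᵢ
      = 314680 / 5125 = 61.402 °C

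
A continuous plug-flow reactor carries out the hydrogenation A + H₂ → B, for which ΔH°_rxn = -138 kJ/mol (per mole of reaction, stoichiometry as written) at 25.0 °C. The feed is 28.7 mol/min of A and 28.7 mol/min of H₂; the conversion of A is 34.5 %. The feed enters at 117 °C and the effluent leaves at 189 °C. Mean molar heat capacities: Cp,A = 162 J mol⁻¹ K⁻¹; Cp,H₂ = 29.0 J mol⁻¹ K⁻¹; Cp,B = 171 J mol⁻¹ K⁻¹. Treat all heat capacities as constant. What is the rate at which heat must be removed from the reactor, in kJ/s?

Q_out = 16.7 kJ/s

Extent of reaction ξ = 0.345 × 28.7 = 9.9015 mol/min
Reaction term: ξ·ΔH°_rxn = 9.9015 × -138 = -1366.4 kJ/min
Sensible, feed 117→25 °C: -504.32 kJ/min
Outlet flows (mol/min): A 18.799, H₂ 18.799, B 9.9015
Sensible, products 25→189 °C: 866.52 kJ/min
Q = ΔH = -1004.2 kJ/min = -16.737 kW
Heat removed = 16.737 kJ/s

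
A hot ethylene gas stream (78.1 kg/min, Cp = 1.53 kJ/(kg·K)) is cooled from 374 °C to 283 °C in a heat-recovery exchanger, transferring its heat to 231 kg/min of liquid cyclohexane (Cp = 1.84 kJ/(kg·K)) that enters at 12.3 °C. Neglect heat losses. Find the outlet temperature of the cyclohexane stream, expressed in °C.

Heat released by hot stream: Q = 78.1 × 1.53 × (374 − 283) = 10874 kJ/min
Energy balance on cold side (adiabatic exchanger): Q = ṁ_c·Cp_c·(T_c,out − T_c,in)
T_c,out = 12.3 + 10874/(231 × 1.84) = 37.883 °C

T_c,out = 37.9 °C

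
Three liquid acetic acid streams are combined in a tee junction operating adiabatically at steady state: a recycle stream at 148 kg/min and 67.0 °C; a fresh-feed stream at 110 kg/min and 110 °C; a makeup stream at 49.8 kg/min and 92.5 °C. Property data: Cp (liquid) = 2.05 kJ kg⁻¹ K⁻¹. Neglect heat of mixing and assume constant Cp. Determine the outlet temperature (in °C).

Adiabatic, steady state ⇒ Σ ṁᵢCp,ᵢ(T_out − Tᵢ) = 0
T_out = Σ ṁᵢCp,ᵢTᵢ / Σ ṁᵢCp,ᵢ
      = 54576 / 630.99 = 86.493 °C

T_out = 86.5 °C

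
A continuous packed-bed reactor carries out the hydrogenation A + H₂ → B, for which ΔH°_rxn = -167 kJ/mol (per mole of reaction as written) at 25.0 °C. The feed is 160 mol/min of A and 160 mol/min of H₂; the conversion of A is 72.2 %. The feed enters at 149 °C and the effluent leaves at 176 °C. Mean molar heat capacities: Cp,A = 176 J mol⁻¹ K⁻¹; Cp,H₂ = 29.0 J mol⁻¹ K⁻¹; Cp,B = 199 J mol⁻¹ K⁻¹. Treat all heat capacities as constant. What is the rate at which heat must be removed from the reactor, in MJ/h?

Extent of reaction ξ = 0.722 × 160 = 115.52 mol/min
Reaction term: ξ·ΔH°_rxn = 115.52 × -167 = -19292 kJ/min
Sensible, feed 149→25 °C: -4067.2 kJ/min
Outlet flows (mol/min): A 44.48, H₂ 44.48, B 115.52
Sensible, products 25→176 °C: 4848.1 kJ/min
Q = ΔH = -18511 kJ/min = -308.52 kW
Heat removed = 1110.7 MJ/h

Q_out = 1110 MJ/h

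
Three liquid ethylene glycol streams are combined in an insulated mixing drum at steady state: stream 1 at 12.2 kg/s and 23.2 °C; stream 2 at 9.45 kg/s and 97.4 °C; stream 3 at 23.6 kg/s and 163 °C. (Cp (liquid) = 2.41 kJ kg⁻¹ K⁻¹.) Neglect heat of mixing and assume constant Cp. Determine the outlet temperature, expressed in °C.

T_out = 112 °C

Energy balance with Q = 0: Σ ṁᵢCp,ᵢ(T_out − Tᵢ) = 0
Σ ṁᵢCp,ᵢTᵢ = 12.2×2.41×23.2 + 9.45×2.41×97.4 + 23.6×2.41×163 = 12171
Σ ṁᵢCp,ᵢ = 12.2×2.41 + 9.45×2.41 + 23.6×2.41 = 109.05
T_out = 12171 / 109.05 = 111.61 °C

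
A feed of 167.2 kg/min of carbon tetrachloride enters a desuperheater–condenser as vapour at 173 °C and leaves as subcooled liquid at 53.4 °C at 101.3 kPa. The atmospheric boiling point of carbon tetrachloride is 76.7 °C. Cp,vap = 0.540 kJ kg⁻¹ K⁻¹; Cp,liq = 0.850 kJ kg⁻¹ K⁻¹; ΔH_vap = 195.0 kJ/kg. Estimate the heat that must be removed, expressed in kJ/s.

vapour 173→76.7 °C: -52.002 kJ/kg
condensation at 76.7 °C: -195 kJ/kg
liquid 76.7→53.4 °C: -19.805 kJ/kg
Δh = -52.002 + -195 + -19.805 = -266.81 kJ/kg
Q = ṁ·Δh = 167.2 kg/min × -266.81 kJ/kg = -44610 kJ/min
|Q| = 743.5 kW

Q_c = 744 kJ/s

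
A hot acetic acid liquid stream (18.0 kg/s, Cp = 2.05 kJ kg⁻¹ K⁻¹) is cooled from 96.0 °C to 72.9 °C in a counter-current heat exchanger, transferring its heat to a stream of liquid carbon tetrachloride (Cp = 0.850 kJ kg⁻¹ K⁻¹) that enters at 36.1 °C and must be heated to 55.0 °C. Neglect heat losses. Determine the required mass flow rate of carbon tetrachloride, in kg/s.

Heat released by hot stream: Q = 18.0 × 2.05 × (96.0 − 72.9) = 852.39 kJ/s
Energy balance on cold side (adiabatic exchanger): Q = ṁ_c·Cp_c·(T_c,out − T_c,in)
ṁ_c = 852.39 / [0.850 × (55.0 − 36.1)] = 53.059 kg/s

ṁ_c = 53.1 kg/s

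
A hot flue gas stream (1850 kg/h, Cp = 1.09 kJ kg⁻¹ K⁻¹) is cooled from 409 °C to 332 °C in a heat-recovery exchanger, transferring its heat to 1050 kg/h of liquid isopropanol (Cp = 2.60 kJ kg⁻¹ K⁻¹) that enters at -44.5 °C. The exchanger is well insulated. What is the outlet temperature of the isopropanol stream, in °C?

T_c,out = 12.4 °C

Heat released by hot stream: Q = 1850 × 1.09 × (409 − 332) = 155270 kJ/h
Energy balance on cold side (adiabatic exchanger): Q = ṁ_c·Cp_c·(T_c,out − T_c,in)
T_c,out = -44.5 + 155270/(1050 × 2.60) = 12.376 °C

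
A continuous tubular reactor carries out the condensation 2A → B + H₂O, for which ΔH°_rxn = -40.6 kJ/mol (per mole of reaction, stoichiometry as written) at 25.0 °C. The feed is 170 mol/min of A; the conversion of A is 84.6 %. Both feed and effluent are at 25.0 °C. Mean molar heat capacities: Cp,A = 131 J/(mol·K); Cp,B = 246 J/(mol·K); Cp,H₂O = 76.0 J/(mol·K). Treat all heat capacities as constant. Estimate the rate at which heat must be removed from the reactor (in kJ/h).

Q_out = 175000 kJ/h

Extent of reaction ξ = 0.846 × 170 / 2 = 71.91 mol/min
Reaction term: ξ·ΔH°_rxn = 71.91 × -40.6 = -2919.5 kJ/min
Q = ΔH = -2919.5 kJ/min = -48.659 kW
Heat removed = 175170 kJ/h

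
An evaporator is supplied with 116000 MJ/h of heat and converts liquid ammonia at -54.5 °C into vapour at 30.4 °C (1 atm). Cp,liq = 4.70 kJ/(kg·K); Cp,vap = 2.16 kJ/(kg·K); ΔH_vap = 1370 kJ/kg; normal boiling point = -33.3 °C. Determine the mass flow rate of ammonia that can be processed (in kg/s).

ṁ = 20.0 kg/s

Δh = 4.70×(-33.3−-54.5) + 1370 + 2.16×(30.4−-33.3) = 1607.2 kJ/kg
Q = 116000 MJ/h = 32222 kJ/s = 32222 kJ/s
ṁ = Q/Δh = 32222 / 1607.2 = 20.048 kg/s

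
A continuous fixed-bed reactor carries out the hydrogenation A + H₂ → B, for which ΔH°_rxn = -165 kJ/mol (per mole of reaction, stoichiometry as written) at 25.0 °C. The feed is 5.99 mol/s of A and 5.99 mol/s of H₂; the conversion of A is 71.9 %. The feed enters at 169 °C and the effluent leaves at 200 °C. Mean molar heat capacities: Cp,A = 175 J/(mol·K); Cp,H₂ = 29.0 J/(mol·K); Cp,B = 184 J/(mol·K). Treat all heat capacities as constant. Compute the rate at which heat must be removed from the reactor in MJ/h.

Q_out = 2480 MJ/h

Extent of reaction ξ = 0.719 × 5.99 = 4.3068 mol/s
Reaction term: ξ·ΔH°_rxn = 4.3068 × -165 = -710.62 kJ/s
Sensible, feed 169→25 °C: -175.96 kJ/s
Outlet flows (mol/s): A 1.6832, H₂ 1.6832, B 4.3068
Sensible, products 25→200 °C: 198.77 kJ/s
Q = ΔH = -687.82 kJ/s = -687.82 kW
Heat removed = 2476.1 MJ/h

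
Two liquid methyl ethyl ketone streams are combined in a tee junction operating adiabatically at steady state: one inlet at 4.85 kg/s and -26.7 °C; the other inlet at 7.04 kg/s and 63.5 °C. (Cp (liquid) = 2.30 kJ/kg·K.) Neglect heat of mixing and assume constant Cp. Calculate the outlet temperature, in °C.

Adiabatic, steady state ⇒ Σ ṁᵢCp,ᵢ(T_out − Tᵢ) = 0
Σ ṁᵢCp,ᵢTᵢ = 4.85×2.30×-26.7 + 7.04×2.30×63.5 = 730.35
Σ ṁᵢCp,ᵢ = 4.85×2.30 + 7.04×2.30 = 27.347
T_out = 730.35 / 27.347 = 26.707 °C

T_out = 26.7 °C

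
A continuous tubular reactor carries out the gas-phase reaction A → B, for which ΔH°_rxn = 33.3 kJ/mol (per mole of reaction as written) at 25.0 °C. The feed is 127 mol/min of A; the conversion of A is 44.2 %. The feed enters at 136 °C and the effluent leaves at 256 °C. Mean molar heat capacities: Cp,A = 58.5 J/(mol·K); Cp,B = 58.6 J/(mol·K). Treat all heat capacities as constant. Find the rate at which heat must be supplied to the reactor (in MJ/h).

Q_in = 166 MJ/h

Extent of reaction ξ = 0.442 × 127 = 56.134 mol/min
Reaction term: ξ·ΔH°_rxn = 56.134 × 33.3 = 1869.3 kJ/min
Sensible, feed 136→25 °C: -824.67 kJ/min
Outlet flows (mol/min): A 70.866, B 56.134
Sensible, products 25→256 °C: 1717.5 kJ/min
Q = ΔH = 2762.1 kJ/min = 46.035 kW
Heat supplied = 165.73 MJ/h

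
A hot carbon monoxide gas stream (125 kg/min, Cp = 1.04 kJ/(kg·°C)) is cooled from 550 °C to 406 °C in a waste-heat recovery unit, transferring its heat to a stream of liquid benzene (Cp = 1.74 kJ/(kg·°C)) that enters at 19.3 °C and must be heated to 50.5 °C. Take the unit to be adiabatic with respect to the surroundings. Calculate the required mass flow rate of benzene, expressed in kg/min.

ṁ_c = 345 kg/min

Heat released by hot stream: Q = 125 × 1.04 × (550 − 406) = 18720 kJ/min
Energy balance on cold side (adiabatic exchanger): Q = ṁ_c·Cp_c·(T_c,out − T_c,in)
ṁ_c = 18720 / [1.74 × (50.5 − 19.3)] = 344.83 kg/min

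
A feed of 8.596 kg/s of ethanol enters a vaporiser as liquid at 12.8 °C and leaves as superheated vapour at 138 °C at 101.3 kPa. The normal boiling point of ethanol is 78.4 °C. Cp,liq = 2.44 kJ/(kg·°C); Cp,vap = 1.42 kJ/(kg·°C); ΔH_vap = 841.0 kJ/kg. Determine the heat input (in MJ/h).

liquid 12.8→78.4 °C: 160.06 kJ/kg
vaporisation at 78.4 °C: 841 kJ/kg
vapour 78.4→138 °C: 84.632 kJ/kg
Δh = 160.06 + 841 + 84.632 = 1085.7 kJ/kg
Q = ṁ·Δh = 8.596 kg/s × 1085.7 kJ/kg = 9332.6 kJ/s
|Q| = 9332.6 kW = 33598 MJ/h

Q = 33600 MJ/h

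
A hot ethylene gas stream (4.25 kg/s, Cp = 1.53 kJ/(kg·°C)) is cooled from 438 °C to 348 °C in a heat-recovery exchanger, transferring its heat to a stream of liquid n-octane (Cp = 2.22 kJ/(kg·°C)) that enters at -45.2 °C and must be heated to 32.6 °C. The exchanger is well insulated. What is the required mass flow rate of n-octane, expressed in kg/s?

Heat released by hot stream: Q = 4.25 × 1.53 × (438 − 348) = 585.23 kJ/s
Energy balance on cold side (adiabatic exchanger): Q = ṁ_c·Cp_c·(T_c,out − T_c,in)
ṁ_c = 585.23 / [2.22 × (32.6 − -45.2)] = 3.3884 kg/s

ṁ_c = 3.39 kg/s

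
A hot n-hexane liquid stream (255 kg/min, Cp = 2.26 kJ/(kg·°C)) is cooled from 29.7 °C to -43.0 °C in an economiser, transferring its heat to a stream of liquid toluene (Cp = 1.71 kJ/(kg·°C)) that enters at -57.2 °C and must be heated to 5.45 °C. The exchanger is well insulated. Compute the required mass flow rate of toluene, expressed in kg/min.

Heat released by hot stream: Q = 255 × 2.26 × (29.7 − -43.0) = 41897 kJ/min
Energy balance on cold side (adiabatic exchanger): Q = ṁ_c·Cp_c·(T_c,out − T_c,in)
ṁ_c = 41897 / [1.71 × (5.45 − -57.2)] = 391.08 kg/min

ṁ_c = 391 kg/min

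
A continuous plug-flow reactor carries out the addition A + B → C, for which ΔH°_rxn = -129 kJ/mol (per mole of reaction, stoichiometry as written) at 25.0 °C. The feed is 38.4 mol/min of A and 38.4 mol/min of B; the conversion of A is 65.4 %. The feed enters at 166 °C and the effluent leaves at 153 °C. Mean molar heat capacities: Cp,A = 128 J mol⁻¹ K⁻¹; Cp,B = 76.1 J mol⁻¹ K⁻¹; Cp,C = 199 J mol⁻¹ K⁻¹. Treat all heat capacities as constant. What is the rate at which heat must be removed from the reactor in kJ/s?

Extent of reaction ξ = 0.654 × 38.4 = 25.114 mol/min
Reaction term: ξ·ΔH°_rxn = 25.114 × -129 = -3239.7 kJ/min
Sensible, feed 166→25 °C: -1105.1 kJ/min
Outlet flows (mol/min): A 13.286, B 13.286, C 25.114
Sensible, products 25→153 °C: 986.8 kJ/min
Q = ΔH = -3357.9 kJ/min = -55.966 kW
Heat removed = 55.966 kJ/s

Q_out = 56.0 kJ/s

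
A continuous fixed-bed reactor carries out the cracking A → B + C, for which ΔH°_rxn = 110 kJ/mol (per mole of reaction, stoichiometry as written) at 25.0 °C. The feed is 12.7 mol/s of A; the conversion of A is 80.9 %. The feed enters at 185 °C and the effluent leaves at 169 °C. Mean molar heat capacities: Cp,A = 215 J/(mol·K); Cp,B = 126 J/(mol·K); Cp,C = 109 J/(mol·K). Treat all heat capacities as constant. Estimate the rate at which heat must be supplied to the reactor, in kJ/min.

Q_in = 67000 kJ/min

Extent of reaction ξ = 0.809 × 12.7 = 10.274 mol/s
Reaction term: ξ·ΔH°_rxn = 10.274 × 110 = 1130.2 kJ/s
Sensible, feed 185→25 °C: -436.88 kJ/s
Outlet flows (mol/s): A 2.4257, B 10.274, C 10.274
Sensible, products 25→169 °C: 422.78 kJ/s
Q = ΔH = 1116.1 kJ/s = 1116.1 kW
Heat supplied = 66964 kJ/min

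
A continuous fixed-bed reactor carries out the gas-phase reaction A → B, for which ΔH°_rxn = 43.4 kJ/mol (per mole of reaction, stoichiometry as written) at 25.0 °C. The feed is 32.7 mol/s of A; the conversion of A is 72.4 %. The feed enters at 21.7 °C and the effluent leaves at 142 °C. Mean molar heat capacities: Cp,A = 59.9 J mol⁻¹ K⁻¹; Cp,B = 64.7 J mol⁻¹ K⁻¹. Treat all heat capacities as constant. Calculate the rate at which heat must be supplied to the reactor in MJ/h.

Q_in = 4600 MJ/h

Extent of reaction ξ = 0.724 × 32.7 = 23.675 mol/s
Reaction term: ξ·ΔH°_rxn = 23.675 × 43.4 = 1027.5 kJ/s
Sensible, feed 21.7→25 °C: 6.4638 kJ/s
Outlet flows (mol/s): A 9.0252, B 23.675
Sensible, products 25→142 °C: 242.47 kJ/s
Q = ΔH = 1276.4 kJ/s = 1276.4 kW
Heat supplied = 4595.1 MJ/h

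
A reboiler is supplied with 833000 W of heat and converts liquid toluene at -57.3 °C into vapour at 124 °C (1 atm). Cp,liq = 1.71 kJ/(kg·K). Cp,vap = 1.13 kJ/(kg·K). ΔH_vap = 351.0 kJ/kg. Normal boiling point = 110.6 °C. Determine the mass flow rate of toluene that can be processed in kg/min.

ṁ = 76.5 kg/min

Δh = 1.71×(110.6−-57.3) + 351.0 + 1.13×(124−110.6) = 653.25 kJ/kg
Q = 833000 W = 833 kJ/s = 49980 kJ/min
ṁ = Q/Δh = 49980 / 653.25 = 76.51 kg/min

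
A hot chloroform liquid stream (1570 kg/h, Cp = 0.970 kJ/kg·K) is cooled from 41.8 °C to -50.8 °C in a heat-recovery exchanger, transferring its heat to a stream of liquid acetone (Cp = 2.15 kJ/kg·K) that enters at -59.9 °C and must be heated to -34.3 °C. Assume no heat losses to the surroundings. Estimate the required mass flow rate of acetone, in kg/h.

ṁ_c = 2560 kg/h

Heat released by hot stream: Q = 1570 × 0.970 × (41.8 − -50.8) = 141020 kJ/h
Energy balance on cold side (adiabatic exchanger): Q = ṁ_c·Cp_c·(T_c,out − T_c,in)
ṁ_c = 141020 / [2.15 × (-34.3 − -59.9)] = 2562.1 kg/h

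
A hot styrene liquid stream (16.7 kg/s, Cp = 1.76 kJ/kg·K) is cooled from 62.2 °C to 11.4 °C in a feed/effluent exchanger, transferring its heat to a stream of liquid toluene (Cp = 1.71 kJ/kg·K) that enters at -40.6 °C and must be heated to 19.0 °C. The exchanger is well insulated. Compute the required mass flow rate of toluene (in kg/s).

ṁ_c = 14.7 kg/s

Heat released by hot stream: Q = 16.7 × 1.76 × (62.2 − 11.4) = 1493.1 kJ/s
Energy balance on cold side (adiabatic exchanger): Q = ṁ_c·Cp_c·(T_c,out − T_c,in)
ṁ_c = 1493.1 / [1.71 × (19.0 − -40.6)] = 14.65 kg/s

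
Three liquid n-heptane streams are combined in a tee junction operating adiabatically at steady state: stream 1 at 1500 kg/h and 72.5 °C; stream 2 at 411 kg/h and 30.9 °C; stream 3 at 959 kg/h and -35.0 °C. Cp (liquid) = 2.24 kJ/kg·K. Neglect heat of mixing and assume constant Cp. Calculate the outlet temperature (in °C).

T_out = 30.6 °C

Energy balance with Q = 0: Σ ṁᵢCp,ᵢ(T_out − Tᵢ) = 0
T_out = Σ ṁᵢCp,ᵢTᵢ / Σ ṁᵢCp,ᵢ
      = 196860 / 6428.8 = 30.622 °C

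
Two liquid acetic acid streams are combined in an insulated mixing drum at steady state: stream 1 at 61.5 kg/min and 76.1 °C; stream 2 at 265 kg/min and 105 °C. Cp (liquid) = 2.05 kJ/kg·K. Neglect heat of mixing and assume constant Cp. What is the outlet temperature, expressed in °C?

No heat crosses the boundary, so H_out = H_in.
Σ ṁᵢCp,ᵢTᵢ = 61.5×2.05×76.1 + 265×2.05×105 = 66636
Σ ṁᵢCp,ᵢ = 61.5×2.05 + 265×2.05 = 669.33
T_out = 66636 / 669.33 = 99.556 °C

T_out = 99.6 °C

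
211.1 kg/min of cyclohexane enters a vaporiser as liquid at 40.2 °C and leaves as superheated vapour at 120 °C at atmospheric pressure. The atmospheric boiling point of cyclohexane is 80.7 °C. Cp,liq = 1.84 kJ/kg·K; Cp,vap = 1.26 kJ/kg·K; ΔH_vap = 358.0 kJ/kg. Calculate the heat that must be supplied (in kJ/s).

Q = 1700 kJ/s

liquid 40.2→80.7 °C: 74.52 kJ/kg
vaporisation at 80.7 °C: 358 kJ/kg
vapour 80.7→120 °C: 49.518 kJ/kg
Δh = 74.52 + 358 + 49.518 = 482.04 kJ/kg
Q = ṁ·Δh = 211.1 kg/min × 482.04 kJ/kg = 101760 kJ/min
|Q| = 1696 kW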